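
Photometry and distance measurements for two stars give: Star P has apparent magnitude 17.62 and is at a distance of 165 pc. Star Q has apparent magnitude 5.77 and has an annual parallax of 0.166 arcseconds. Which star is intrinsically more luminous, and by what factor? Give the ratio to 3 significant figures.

Star Q is more luminous, by a factor of 73.3.

Star P: M = m − 5 log₁₀ d + 5 = 17.62 − 5·2.2175 + 5 = 11.533
Star Q: d = 1/p = 1/0.166″ = 6.024 pc
Star Q: M = m − 5 log₁₀ d + 5 = 5.77 − 5·0.7799 + 5 = 6.871
ΔM = M_P − M_Q = 11.533 − (6.871) = 4.662; smaller M is more luminous → Star Q.
L ratio = 10^(0.4 |ΔM|) = 10^1.865 = 73.25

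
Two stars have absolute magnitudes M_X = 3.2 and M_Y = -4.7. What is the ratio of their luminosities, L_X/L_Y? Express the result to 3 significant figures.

ΔM = M_X − M_Y = 7.9
L_X/L_Y = 10^(−0.4 ΔM) = 10^-3.160 = 6.918×10^-4

L_X/L_Y ≈ 6.92×10^-4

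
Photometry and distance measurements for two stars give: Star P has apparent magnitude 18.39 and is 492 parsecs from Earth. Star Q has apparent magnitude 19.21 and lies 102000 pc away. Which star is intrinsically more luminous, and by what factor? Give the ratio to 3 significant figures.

Star Q is more luminous, by a factor of 20200.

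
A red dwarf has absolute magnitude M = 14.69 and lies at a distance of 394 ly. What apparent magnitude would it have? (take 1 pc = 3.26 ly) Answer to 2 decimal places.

m ≈ 20.10

d = 394 ly / 3.26 = 120.9 pc
m = M + 5 log₁₀ d − 5 = 14.69 + 5·2.0823 − 5 = 20.101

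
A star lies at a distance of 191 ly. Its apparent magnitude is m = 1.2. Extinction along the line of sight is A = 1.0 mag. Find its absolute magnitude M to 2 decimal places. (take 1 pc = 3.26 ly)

d = 191 ly / 3.26 = 58.59 pc
5 log₁₀(d/10 pc) = 5 log₁₀(58.59) − 5 = 3.839
M = m − 5 log₁₀(d/10) − A = 1.2 − 3.839 − 1.0 = -3.639

M ≈ -3.64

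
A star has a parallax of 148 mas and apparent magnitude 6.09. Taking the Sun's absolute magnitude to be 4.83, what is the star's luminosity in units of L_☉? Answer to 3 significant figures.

d = 1/p = 1000/148 mas = 6.757 pc
M = m − 5 log₁₀ d + 5 = 6.09 − 5·0.8297 + 5 = 6.941
M − M_☉ = 6.941 − 4.83 = 2.111
L/L_☉ = 10^(−0.4 × 2.111) = 0.1430

L/L_☉ ≈ 0.143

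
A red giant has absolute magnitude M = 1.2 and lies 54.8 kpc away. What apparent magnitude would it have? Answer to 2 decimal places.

m ≈ 19.89

d = 54.8 kpc = 54800 pc
m = M + 5 log₁₀ d − 5 = 1.2 + 5·4.7388 − 5 = 19.894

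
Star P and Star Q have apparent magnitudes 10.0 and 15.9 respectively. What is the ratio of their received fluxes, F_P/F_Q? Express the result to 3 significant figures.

F_P/F_Q ≈ 229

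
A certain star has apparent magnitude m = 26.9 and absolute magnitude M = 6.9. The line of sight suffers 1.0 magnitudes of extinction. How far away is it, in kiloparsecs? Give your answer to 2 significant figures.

m − M = 5 log₁₀(d/10 pc) + A  ⇒  26.9 − (6.9) − 1.0 = 5 log₁₀(d/10)
19.000 = 5 log₁₀(d/10)
log₁₀ d = (m − M − A)/5 + 1 = 4.8000
d = 10^4.8000 = 63100 pc
= 63.10 kpc

d ≈ 63 kpc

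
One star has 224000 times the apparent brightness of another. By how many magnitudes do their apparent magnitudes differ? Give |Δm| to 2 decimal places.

|Δm| ≈ 13.38

Pogson: Δm = −2.5 log₁₀(ratio) = −2.5 log₁₀(224000) = −2.5 × 5.3502 = -13.376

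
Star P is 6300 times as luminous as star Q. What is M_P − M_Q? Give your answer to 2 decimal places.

Pogson: ΔM = −2.5 log₁₀(ratio) = −2.5 log₁₀(6300) = −2.5 × 3.7993 = -9.498
Star P is brighter, so it has the smaller magnitude: the difference is negative.

M_P − M_Q ≈ -9.50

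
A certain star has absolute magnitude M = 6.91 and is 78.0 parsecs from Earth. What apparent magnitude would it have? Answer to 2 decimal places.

m ≈ 11.37

m = M + 5 log₁₀ d − 5 = 6.91 + 5·1.8921 − 5 = 11.370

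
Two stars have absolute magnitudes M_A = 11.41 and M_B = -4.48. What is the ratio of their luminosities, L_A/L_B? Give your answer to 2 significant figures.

L_A/L_B ≈ 4.4×10^-7

ΔM = M_A − M_B = 15.89
L_A/L_B = 10^(−0.4 ΔM) = 10^-6.356 = 4.406×10^-7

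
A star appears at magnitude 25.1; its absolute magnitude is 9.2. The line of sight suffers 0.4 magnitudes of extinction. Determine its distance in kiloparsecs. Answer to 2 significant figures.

d ≈ 13 kpc

m − M = 5 log₁₀(d/10 pc) + A  ⇒  25.1 − (9.2) − 0.4 = 5 log₁₀(d/10)
15.500 = 5 log₁₀(d/10)
log₁₀ d = (m − M − A)/5 + 1 = 4.1000
d = 10^4.1000 = 12590 pc
= 12.59 kpc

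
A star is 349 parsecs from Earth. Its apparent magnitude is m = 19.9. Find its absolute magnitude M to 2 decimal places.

5 log₁₀(d/10 pc) = 5 log₁₀(349.0) − 5 = 7.714
M = m − 5 log₁₀(d/10) = 19.9 − 7.714 = 12.186

M ≈ 12.19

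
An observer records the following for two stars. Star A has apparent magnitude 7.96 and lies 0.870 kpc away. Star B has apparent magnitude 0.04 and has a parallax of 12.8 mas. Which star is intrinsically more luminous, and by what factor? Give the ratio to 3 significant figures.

Star A: d = 0.870 kpc = 870.0 pc
Star A: M = m − 5 log₁₀ d + 5 = 7.96 − 5·2.9395 + 5 = -1.738
Star B: p = 12.8 mas = 0.0128″ → d = 1/p = 78.12 pc
Star B: M = m − 5 log₁₀ d + 5 = 0.04 − 5·1.8928 + 5 = -4.424
ΔM = M_A − M_B = -1.738 − (-4.424) = 2.686; smaller M is more luminous → Star B.
L ratio = 10^(0.4 |ΔM|) = 10^1.075 = 11.87

Star B is more luminous, by a factor of 11.9.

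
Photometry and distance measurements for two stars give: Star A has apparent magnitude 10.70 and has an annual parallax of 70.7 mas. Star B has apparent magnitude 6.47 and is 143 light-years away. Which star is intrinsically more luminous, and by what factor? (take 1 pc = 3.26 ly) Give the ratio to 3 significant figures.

Star B is more luminous, by a factor of 473.

Star A: p = 70.7 mas = 0.0707″ → d = 1/p = 14.14 pc
Star A: M = m − 5 log₁₀ d + 5 = 10.70 − 5·1.1506 + 5 = 9.947
Star B: d = 143 ly / 3.26 = 43.87 pc
Star B: M = m − 5 log₁₀ d + 5 = 6.47 − 5·1.6421 + 5 = 3.259
ΔM = M_A − M_B = 9.947 − (3.259) = 6.688; smaller M is more luminous → Star B.
L ratio = 10^(0.4 |ΔM|) = 10^2.675 = 473.2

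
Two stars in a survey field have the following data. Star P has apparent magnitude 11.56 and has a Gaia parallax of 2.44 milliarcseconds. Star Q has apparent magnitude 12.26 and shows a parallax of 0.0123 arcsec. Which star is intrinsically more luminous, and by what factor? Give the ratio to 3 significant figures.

Star P is more luminous, by a factor of 48.4.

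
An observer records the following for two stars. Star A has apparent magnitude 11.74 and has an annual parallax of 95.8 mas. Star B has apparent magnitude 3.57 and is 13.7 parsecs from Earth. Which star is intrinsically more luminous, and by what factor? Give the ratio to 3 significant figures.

Star B is more luminous, by a factor of 3190.

Star A: p = 95.8 mas = 0.0958″ → d = 1/p = 10.44 pc
Star A: M = m − 5 log₁₀ d + 5 = 11.74 − 5·1.0186 + 5 = 11.647
Star B: M = m − 5 log₁₀ d + 5 = 3.57 − 5·1.1367 + 5 = 2.886
ΔM = M_A − M_B = 11.647 − (2.886) = 8.760; smaller M is more luminous → Star B.
L ratio = 10^(0.4 |ΔM|) = 10^3.504 = 3193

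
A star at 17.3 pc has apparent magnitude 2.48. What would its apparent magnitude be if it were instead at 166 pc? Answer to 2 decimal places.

Flux ∝ 1/d², so Δm = 5 log₁₀(d₂/d₁) = 5 log₁₀(166/17.3) = 4.910
m₂ = m₁ + Δm = 2.48 + (4.910) = 7.390

m ≈ 7.39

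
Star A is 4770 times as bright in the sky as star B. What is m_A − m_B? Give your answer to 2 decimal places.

Pogson: Δm = −2.5 log₁₀(ratio) = −2.5 log₁₀(4770) = −2.5 × 3.6785 = -9.196
Star A is brighter, so it has the smaller magnitude: the difference is negative.

m_A − m_B ≈ -9.20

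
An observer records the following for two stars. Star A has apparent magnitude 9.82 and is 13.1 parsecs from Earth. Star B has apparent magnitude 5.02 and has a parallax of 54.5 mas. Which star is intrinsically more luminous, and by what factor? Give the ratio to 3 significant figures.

Star A: M = m − 5 log₁₀ d + 5 = 9.82 − 5·1.1173 + 5 = 9.234
Star B: p = 54.5 mas = 0.0545″ → d = 1/p = 18.35 pc
Star B: M = m − 5 log₁₀ d + 5 = 5.02 − 5·1.2636 + 5 = 3.702
ΔM = M_A − M_B = 9.234 − (3.702) = 5.532; smaller M is more luminous → Star B.
L ratio = 10^(0.4 |ΔM|) = 10^2.213 = 163.2

Star B is more luminous, by a factor of 163.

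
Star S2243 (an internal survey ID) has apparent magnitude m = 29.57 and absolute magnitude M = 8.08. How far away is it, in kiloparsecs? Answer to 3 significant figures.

d ≈ 199 kpc

Distance modulus: m − M = 29.57 − (8.08) = 21.490
m − M = 5 log₁₀ d − 5
log₁₀ d = (m − M)/5 + 1 = 5.2980
d = 10^5.2980 = 198600 pc
= 198.6 kpc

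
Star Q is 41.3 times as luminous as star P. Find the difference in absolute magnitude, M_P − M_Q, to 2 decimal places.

M_P − M_Q ≈ 4.04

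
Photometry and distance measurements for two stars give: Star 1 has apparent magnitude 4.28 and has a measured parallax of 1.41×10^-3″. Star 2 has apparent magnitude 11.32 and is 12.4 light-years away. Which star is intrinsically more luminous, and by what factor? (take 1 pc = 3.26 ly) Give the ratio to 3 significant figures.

Star 1 is more luminous, by a factor of 2.28×10^7.

Star 1: d = 1/p = 1/1.41×10^-3″ = 709.2 pc
Star 1: M = m − 5 log₁₀ d + 5 = 4.28 − 5·2.8508 + 5 = -4.974
Star 2: d = 12.4 ly / 3.26 = 3.804 pc
Star 2: M = m − 5 log₁₀ d + 5 = 11.32 − 5·0.5802 + 5 = 13.419
ΔM = M_1 − M_2 = -4.974 − (13.419) = -18.393; smaller M is more luminous → Star 1.
L ratio = 10^(0.4 |ΔM|) = 10^7.357 = 2.276×10^7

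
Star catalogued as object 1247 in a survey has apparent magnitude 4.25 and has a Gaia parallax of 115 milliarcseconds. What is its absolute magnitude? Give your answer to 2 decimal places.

M ≈ 4.55

p = 115 mas = 0.115″ → d = 1/p = 8.696 pc
5 log₁₀(d/10 pc) = 5 log₁₀(8.696) − 5 = -0.303
M = m − 5 log₁₀(d/10) = 4.25 + 0.303 = 4.553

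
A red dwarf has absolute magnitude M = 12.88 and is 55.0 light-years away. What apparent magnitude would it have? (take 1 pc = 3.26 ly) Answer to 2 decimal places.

d = 55.0 ly / 3.26 = 16.87 pc
m = M + 5 log₁₀ d − 5 = 12.88 + 5·1.2271 − 5 = 14.016

m ≈ 14.02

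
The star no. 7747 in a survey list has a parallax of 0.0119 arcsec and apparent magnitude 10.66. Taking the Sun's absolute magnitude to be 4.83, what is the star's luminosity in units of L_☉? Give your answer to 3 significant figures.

d = 1/p = 1/0.0119″ = 84.03 pc
M = m − 5 log₁₀ d + 5 = 10.66 − 5·1.9245 + 5 = 6.038
M − M_☉ = 6.038 − 4.83 = 1.208
L/L_☉ = 10^(−0.4 × 1.208) = 0.3288

L/L_☉ ≈ 0.329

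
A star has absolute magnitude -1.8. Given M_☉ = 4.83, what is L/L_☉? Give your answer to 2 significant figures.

M − M_☉ = -1.8 − 4.83 = -6.630
L/L_☉ = 10^(−0.4 (M − M_☉)) = 10^2.652 = 448.7

L/L_☉ ≈ 450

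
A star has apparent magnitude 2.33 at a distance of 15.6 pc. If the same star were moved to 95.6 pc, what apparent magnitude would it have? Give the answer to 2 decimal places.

m ≈ 6.27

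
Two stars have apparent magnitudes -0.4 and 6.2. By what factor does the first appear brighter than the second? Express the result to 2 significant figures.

Δm = -0.4 − (6.2) = -6.6
Flux ratio = 10^(−0.4 Δm) = 10^(−0.4 × -6.6) = 10^2.640 = 436.5

440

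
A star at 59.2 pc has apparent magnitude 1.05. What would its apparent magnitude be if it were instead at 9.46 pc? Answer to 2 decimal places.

m ≈ -2.93

Flux ∝ 1/d², so Δm = 5 log₁₀(d₂/d₁) = 5 log₁₀(9.46/59.2) = -3.982
m₂ = m₁ + Δm = 1.05 + (-3.982) = -2.932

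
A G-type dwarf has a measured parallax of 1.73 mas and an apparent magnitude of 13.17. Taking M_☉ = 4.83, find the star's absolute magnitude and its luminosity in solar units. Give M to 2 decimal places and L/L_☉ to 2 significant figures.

M ≈ 4.36; L/L_☉ ≈ 1.5

d = 1/p = 1000/1.73 mas = 578.0 pc
M = m − 5 log₁₀ d + 5 = 13.17 − 5·2.7620 + 5 = 4.360
M − M_☉ = 4.360 − 4.83 = -0.470
L/L_☉ = 10^(−0.4 × -0.470) = 1.541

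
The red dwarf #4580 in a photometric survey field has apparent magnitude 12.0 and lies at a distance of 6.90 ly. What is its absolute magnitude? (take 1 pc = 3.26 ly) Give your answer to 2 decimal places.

M ≈ 15.37

d = 6.90 ly / 3.26 = 2.117 pc
5 log₁₀(d/10 pc) = 5 log₁₀(2.117) − 5 = -3.372
M = m − 5 log₁₀(d/10) = 12.0 + 3.372 = 15.372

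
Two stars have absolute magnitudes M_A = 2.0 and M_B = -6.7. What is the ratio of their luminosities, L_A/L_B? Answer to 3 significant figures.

L_A/L_B ≈ 3.31×10^-4

ΔM = M_A − M_B = 8.7
L_A/L_B = 10^(−0.4 ΔM) = 10^-3.480 = 3.311×10^-4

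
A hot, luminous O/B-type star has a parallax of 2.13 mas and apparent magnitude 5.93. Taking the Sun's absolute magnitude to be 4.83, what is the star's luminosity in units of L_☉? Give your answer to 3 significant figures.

L/L_☉ ≈ 800

d = 1/p = 1000/2.13 mas = 469.5 pc
M = m − 5 log₁₀ d + 5 = 5.93 − 5·2.6716 + 5 = -2.428
M − M_☉ = -2.428 − 4.83 = -7.258
L/L_☉ = 10^(−0.4 × -7.258) = 800.3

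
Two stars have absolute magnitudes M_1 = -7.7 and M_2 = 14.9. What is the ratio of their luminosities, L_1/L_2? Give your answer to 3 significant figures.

L_1/L_2 ≈ 1.10×10^9

ΔM = M_1 − M_2 = -22.6
L_1/L_2 = 10^(−0.4 ΔM) = 10^9.040 = 1.096×10^9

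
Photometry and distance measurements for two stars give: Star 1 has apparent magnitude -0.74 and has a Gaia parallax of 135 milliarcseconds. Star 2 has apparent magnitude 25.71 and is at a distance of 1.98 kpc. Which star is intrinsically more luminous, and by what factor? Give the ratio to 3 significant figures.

Star 1: p = 135 mas = 0.135″ → d = 1/p = 7.407 pc
Star 1: M = m − 5 log₁₀ d + 5 = -0.74 − 5·0.8697 + 5 = -0.088
Star 2: d = 1.98 kpc = 1980 pc
Star 2: M = m − 5 log₁₀ d + 5 = 25.71 − 5·3.2967 + 5 = 14.227
ΔM = M_1 − M_2 = -0.088 − (14.227) = -14.315; smaller M is more luminous → Star 1.
L ratio = 10^(0.4 |ΔM|) = 10^5.726 = 532100

Star 1 is more luminous, by a factor of 532000.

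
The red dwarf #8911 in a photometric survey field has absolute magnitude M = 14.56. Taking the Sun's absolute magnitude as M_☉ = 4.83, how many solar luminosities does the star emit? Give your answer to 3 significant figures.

M − M_☉ = 14.56 − 4.83 = 9.730
L/L_☉ = 10^(−0.4 (M − M_☉)) = 10^-3.892 = 1.282×10^-4

L/L_☉ ≈ 1.28×10^-4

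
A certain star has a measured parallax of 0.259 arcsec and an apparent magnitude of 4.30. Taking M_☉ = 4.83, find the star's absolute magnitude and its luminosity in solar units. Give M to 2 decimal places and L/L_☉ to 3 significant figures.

M ≈ 6.37; L/L_☉ ≈ 0.243

d = 1/p = 1/0.259″ = 3.861 pc
M = m − 5 log₁₀ d + 5 = 4.30 − 5·0.5867 + 5 = 6.366
M − M_☉ = 6.366 − 4.83 = 1.536
L/L_☉ = 10^(−0.4 × 1.536) = 0.2429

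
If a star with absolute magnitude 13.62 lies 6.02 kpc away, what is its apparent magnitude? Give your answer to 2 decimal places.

m ≈ 27.52

d = 6.02 kpc = 6020 pc
m = M + 5 log₁₀ d − 5 = 13.62 + 5·3.7796 − 5 = 27.518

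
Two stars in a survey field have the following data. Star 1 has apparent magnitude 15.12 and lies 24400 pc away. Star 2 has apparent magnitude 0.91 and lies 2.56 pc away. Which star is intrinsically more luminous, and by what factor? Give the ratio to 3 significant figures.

Star 1: M = m − 5 log₁₀ d + 5 = 15.12 − 5·4.3874 + 5 = -1.817
Star 2: M = m − 5 log₁₀ d + 5 = 0.91 − 5·0.4082 + 5 = 3.869
ΔM = M_1 − M_2 = -1.817 − (3.869) = -5.686; smaller M is more luminous → Star 1.
L ratio = 10^(0.4 |ΔM|) = 10^2.274 = 188.1

Star 1 is more luminous, by a factor of 188.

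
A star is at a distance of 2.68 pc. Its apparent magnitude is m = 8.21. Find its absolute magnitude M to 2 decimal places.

5 log₁₀(d/10 pc) = 5 log₁₀(2.680) − 5 = -2.859
M = m − 5 log₁₀(d/10) = 8.21 + 2.859 = 11.069

M ≈ 11.07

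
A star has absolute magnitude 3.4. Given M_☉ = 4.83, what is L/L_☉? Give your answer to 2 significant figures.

L/L_☉ ≈ 3.7

M − M_☉ = 3.4 − 4.83 = -1.430
L/L_☉ = 10^(−0.4 (M − M_☉)) = 10^0.572 = 3.733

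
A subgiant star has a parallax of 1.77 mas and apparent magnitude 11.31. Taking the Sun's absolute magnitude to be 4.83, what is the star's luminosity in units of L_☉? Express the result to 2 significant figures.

d = 1/p = 1000/1.77 mas = 565.0 pc
M = m − 5 log₁₀ d + 5 = 11.31 − 5·2.7520 + 5 = 2.550
M − M_☉ = 2.550 − 4.83 = -2.280
L/L_☉ = 10^(−0.4 × -2.280) = 8.167

L/L_☉ ≈ 8.2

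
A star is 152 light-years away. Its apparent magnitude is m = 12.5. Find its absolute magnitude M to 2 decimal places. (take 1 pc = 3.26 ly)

d = 152 ly / 3.26 = 46.63 pc
5 log₁₀(d/10 pc) = 5 log₁₀(46.63) − 5 = 3.343
M = m − 5 log₁₀(d/10) = 12.5 − 3.343 = 9.157

M ≈ 9.16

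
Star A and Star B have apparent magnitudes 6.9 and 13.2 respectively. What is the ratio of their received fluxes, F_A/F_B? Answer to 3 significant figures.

F_A/F_B ≈ 331

Magnitude difference = -6.3
Flux ratio = 10^(−0.4 Δm) = 10^(−0.4 × -6.3) = 10^2.520 = 331.1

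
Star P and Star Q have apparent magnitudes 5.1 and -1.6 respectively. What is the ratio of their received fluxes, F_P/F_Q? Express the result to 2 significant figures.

Magnitude difference = 6.7
Flux ratio = 10^(−0.4 Δm) = 10^(−0.4 × 6.7) = 10^-2.680 = 2.089×10^-3

F_P/F_Q ≈ 2.1×10^-3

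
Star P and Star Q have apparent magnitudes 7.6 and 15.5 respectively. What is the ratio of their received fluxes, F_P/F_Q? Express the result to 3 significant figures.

F_P/F_Q ≈ 1450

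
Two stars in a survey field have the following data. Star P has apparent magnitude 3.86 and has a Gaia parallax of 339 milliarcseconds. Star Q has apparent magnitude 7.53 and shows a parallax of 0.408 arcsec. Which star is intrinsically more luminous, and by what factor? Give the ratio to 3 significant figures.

Star P: p = 339 mas = 0.339″ → d = 1/p = 2.950 pc
Star P: M = m − 5 log₁₀ d + 5 = 3.86 − 5·0.4698 + 5 = 6.511
Star Q: d = 1/p = 1/0.408″ = 2.451 pc
Star Q: M = m − 5 log₁₀ d + 5 = 7.53 − 5·0.3893 + 5 = 10.583
ΔM = M_P − M_Q = 6.511 − (10.583) = -4.072; smaller M is more luminous → Star P.
L ratio = 10^(0.4 |ΔM|) = 10^1.629 = 42.55

Star P is more luminous, by a factor of 42.6.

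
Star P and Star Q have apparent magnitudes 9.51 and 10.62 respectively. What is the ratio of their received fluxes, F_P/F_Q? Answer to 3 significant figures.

F_P/F_Q ≈ 2.78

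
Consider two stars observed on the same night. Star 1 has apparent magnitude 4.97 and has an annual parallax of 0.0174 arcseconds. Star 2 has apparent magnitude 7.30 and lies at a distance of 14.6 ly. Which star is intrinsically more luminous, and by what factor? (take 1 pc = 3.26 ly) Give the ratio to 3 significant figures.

Star 1 is more luminous, by a factor of 1410.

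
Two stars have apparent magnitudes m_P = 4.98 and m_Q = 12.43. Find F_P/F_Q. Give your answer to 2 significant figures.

F_P/F_Q ≈ 950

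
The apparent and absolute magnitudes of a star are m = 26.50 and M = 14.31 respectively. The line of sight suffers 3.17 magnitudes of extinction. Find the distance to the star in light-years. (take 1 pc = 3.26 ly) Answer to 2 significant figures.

d ≈ 2100 ly

m − M = 5 log₁₀(d/10 pc) + A  ⇒  26.50 − (14.31) − 3.17 = 5 log₁₀(d/10)
9.020 = 5 log₁₀(d/10)
log₁₀ d = (m − M − A)/5 + 1 = 2.8040
d = 10^2.8040 = 636.8 pc
= 2076 ly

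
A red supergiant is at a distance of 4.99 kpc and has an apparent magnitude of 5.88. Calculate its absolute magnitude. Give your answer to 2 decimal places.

M ≈ -7.61

d = 4.99 kpc = 4990 pc
5 log₁₀(d/10 pc) = 5 log₁₀(4990) − 5 = 13.491
M = m − 5 log₁₀(d/10) = 5.88 − 13.491 = -7.611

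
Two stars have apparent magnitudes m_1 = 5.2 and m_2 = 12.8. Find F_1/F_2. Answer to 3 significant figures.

F_1/F_2 ≈ 1100

Δm = 5.2 − (12.8) = -7.6
Flux ratio = 10^(−0.4 Δm) = 10^(−0.4 × -7.6) = 10^3.040 = 1096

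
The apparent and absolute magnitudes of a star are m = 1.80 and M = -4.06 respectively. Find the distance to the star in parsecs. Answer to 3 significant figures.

μ = m − M = 5.860
m − M = 5 log₁₀ d − 5
log₁₀ d = (m − M)/5 + 1 = 2.1720
d = 10^2.1720 = 148.6 pc

d ≈ 149 pc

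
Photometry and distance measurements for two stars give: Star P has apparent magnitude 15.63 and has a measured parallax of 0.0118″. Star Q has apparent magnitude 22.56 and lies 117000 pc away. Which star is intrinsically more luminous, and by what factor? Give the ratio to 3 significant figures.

Star Q is more luminous, by a factor of 3220.

Star P: d = 1/p = 1/0.0118″ = 84.75 pc
Star P: M = m − 5 log₁₀ d + 5 = 15.63 − 5·1.9281 + 5 = 10.989
Star Q: M = m − 5 log₁₀ d + 5 = 22.56 − 5·5.0682 + 5 = 2.219
ΔM = M_P − M_Q = 10.989 − (2.219) = 8.770; smaller M is more luminous → Star Q.
L ratio = 10^(0.4 |ΔM|) = 10^3.508 = 3222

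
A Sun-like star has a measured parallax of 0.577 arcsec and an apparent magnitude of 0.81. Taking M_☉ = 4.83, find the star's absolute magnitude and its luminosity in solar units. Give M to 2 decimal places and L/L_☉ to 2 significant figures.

M ≈ 4.62; L/L_☉ ≈ 1.2

d = 1/p = 1/0.577″ = 1.733 pc
M = m − 5 log₁₀ d + 5 = 0.81 − 5·0.2388 + 5 = 4.616
M − M_☉ = 4.616 − 4.83 = -0.214
L/L_☉ = 10^(−0.4 × -0.214) = 1.218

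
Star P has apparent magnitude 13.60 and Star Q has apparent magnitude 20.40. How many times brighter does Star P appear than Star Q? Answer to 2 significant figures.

Δm = 13.60 − (20.40) = -6.80
Flux ratio = 10^(−0.4 Δm) = 10^(−0.4 × -6.80) = 10^2.720 = 524.8

520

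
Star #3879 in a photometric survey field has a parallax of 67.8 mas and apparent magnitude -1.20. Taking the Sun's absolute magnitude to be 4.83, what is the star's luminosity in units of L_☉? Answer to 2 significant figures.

d = 1/p = 1000/67.8 mas = 14.75 pc
M = m − 5 log₁₀ d + 5 = -1.20 − 5·1.1688 + 5 = -2.044
M − M_☉ = -2.044 − 4.83 = -6.874
L/L_☉ = 10^(−0.4 × -6.874) = 561.7

L/L_☉ ≈ 560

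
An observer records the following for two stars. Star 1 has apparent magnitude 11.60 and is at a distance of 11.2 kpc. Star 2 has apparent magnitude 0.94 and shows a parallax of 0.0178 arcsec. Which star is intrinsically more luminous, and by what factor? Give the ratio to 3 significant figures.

Star 1: d = 11.2 kpc = 11200 pc
Star 1: M = m − 5 log₁₀ d + 5 = 11.60 − 5·4.0492 + 5 = -3.646
Star 2: d = 1/p = 1/0.0178″ = 56.18 pc
Star 2: M = m − 5 log₁₀ d + 5 = 0.94 − 5·1.7496 + 5 = -2.808
ΔM = M_1 − M_2 = -3.646 − (-2.808) = -0.838; smaller M is more luminous → Star 1.
L ratio = 10^(0.4 |ΔM|) = 10^0.335 = 2.164

Star 1 is more luminous, by a factor of 2.16.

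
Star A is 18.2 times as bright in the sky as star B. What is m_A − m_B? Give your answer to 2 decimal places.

m_A − m_B ≈ -3.15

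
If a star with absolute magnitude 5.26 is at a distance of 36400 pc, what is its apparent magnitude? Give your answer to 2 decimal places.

m = M + 5 log₁₀ d − 5 = 5.26 + 5·4.5611 − 5 = 23.066

m ≈ 23.07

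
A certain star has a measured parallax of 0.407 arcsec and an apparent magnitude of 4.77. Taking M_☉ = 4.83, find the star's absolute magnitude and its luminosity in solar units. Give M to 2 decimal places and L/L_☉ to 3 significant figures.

M ≈ 7.82; L/L_☉ ≈ 0.0638

d = 1/p = 1/0.407″ = 2.457 pc
M = m − 5 log₁₀ d + 5 = 4.77 − 5·0.3904 + 5 = 7.818
M − M_☉ = 7.818 − 4.83 = 2.988
L/L_☉ = 10^(−0.4 × 2.988) = 0.06380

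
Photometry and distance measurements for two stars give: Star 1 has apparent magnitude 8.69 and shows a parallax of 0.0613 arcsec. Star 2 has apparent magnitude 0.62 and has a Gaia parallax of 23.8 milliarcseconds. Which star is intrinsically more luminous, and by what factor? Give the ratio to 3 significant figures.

Star 2 is more luminous, by a factor of 11200.

Star 1: d = 1/p = 1/0.0613″ = 16.31 pc
Star 1: M = m − 5 log₁₀ d + 5 = 8.69 − 5·1.2125 + 5 = 7.627
Star 2: p = 23.8 mas = 0.0238″ → d = 1/p = 42.02 pc
Star 2: M = m − 5 log₁₀ d + 5 = 0.62 − 5·1.6234 + 5 = -2.497
ΔM = M_1 − M_2 = 7.627 − (-2.497) = 10.124; smaller M is more luminous → Star 2.
L ratio = 10^(0.4 |ΔM|) = 10^4.050 = 11210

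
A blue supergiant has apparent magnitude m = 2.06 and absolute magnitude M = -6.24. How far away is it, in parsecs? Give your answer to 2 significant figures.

Distance modulus: m − M = 2.06 − (-6.24) = 8.300
m − M = 5 log₁₀ d − 5
log₁₀ d = (m − M)/5 + 1 = 2.6600
d = 10^2.6600 = 457.1 pc

d ≈ 460 pc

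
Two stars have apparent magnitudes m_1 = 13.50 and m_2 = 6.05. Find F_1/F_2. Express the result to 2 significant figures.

F_1/F_2 ≈ 1.0×10^-3

Δm = 13.50 − (6.05) = 7.45
Flux ratio = 10^(−0.4 Δm) = 10^(−0.4 × 7.45) = 10^-2.980 = 1.047×10^-3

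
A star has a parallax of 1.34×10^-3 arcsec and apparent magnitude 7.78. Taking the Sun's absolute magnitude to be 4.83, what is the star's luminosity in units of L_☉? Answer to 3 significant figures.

d = 1/p = 1/1.34×10^-3″ = 746.3 pc
M = m − 5 log₁₀ d + 5 = 7.78 − 5·2.8729 + 5 = -1.584
M − M_☉ = -1.584 − 4.83 = -6.414
L/L_☉ = 10^(−0.4 × -6.414) = 368.0

L/L_☉ ≈ 368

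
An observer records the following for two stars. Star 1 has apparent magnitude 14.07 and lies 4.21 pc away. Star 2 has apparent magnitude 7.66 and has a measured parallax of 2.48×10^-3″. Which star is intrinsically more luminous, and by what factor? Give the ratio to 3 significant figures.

Star 1: M = m − 5 log₁₀ d + 5 = 14.07 − 5·0.6243 + 5 = 15.949
Star 2: d = 1/p = 1/2.48×10^-3″ = 403.2 pc
Star 2: M = m − 5 log₁₀ d + 5 = 7.66 − 5·2.6055 + 5 = -0.368
ΔM = M_1 − M_2 = 15.949 − (-0.368) = 16.316; smaller M is more luminous → Star 2.
L ratio = 10^(0.4 |ΔM|) = 10^6.527 = 3.361×10^6

Star 2 is more luminous, by a factor of 3.36×10^6.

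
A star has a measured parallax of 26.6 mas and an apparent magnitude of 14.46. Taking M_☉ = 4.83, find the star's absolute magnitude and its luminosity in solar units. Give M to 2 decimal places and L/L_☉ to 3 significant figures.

M ≈ 11.58; L/L_☉ ≈ 1.99×10^-3

d = 1/p = 1000/26.6 mas = 37.59 pc
M = m − 5 log₁₀ d + 5 = 14.46 − 5·1.5751 + 5 = 11.584
M − M_☉ = 11.584 − 4.83 = 6.754
L/L_☉ = 10^(−0.4 × 6.754) = 1.987×10^-3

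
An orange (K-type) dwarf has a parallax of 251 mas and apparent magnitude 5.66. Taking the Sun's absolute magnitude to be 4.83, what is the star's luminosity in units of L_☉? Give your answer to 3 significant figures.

d = 1/p = 1000/251 mas = 3.984 pc
M = m − 5 log₁₀ d + 5 = 5.66 − 5·0.6003 + 5 = 7.658
M − M_☉ = 7.658 − 4.83 = 2.828
L/L_☉ = 10^(−0.4 × 2.828) = 0.07390

L/L_☉ ≈ 0.0739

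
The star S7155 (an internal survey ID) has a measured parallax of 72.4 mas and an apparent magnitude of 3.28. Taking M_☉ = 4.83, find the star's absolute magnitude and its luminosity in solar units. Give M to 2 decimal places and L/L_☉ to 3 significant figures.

d = 1/p = 1000/72.4 mas = 13.81 pc
M = m − 5 log₁₀ d + 5 = 3.28 − 5·1.1403 + 5 = 2.579
M − M_☉ = 2.579 − 4.83 = -2.251
L/L_☉ = 10^(−0.4 × -2.251) = 7.953

M ≈ 2.58; L/L_☉ ≈ 7.95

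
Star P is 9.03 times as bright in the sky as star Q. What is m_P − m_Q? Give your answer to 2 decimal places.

Pogson: Δm = −2.5 log₁₀(ratio) = −2.5 log₁₀(9.03) = −2.5 × 0.9557 = -2.389
Star P is brighter, so it has the smaller magnitude: the difference is negative.

m_P − m_Q ≈ -2.39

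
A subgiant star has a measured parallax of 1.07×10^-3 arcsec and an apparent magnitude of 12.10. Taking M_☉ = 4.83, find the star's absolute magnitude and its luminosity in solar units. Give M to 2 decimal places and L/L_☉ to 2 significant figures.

d = 1/p = 1/1.07×10^-3″ = 934.6 pc
M = m − 5 log₁₀ d + 5 = 12.10 − 5·2.9706 + 5 = 2.247
M − M_☉ = 2.247 − 4.83 = -2.583
L/L_☉ = 10^(−0.4 × -2.583) = 10.80

M ≈ 2.25; L/L_☉ ≈ 11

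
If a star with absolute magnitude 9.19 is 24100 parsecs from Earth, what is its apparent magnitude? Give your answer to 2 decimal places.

m = M + 5 log₁₀ d − 5 = 9.19 + 5·4.3820 − 5 = 26.100

m ≈ 26.10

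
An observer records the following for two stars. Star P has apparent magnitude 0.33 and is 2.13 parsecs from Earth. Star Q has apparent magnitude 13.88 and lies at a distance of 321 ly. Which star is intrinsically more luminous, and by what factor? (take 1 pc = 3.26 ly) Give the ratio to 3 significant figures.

Star P is more luminous, by a factor of 123.

Star P: M = m − 5 log₁₀ d + 5 = 0.33 − 5·0.3284 + 5 = 3.688
Star Q: d = 321 ly / 3.26 = 98.47 pc
Star Q: M = m − 5 log₁₀ d + 5 = 13.88 − 5·1.9933 + 5 = 8.914
ΔM = M_P − M_Q = 3.688 − (8.914) = -5.225; smaller M is more luminous → Star P.
L ratio = 10^(0.4 |ΔM|) = 10^2.090 = 123.1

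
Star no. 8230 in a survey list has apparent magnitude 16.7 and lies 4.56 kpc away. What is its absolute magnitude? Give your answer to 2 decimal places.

M ≈ 3.41

d = 4.56 kpc = 4560 pc
5 log₁₀(d/10 pc) = 5 log₁₀(4560) − 5 = 13.295
M = m − 5 log₁₀(d/10) = 16.7 − 13.295 = 3.405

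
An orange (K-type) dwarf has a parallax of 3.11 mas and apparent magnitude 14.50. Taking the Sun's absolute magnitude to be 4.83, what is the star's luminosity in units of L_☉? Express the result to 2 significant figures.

L/L_☉ ≈ 0.14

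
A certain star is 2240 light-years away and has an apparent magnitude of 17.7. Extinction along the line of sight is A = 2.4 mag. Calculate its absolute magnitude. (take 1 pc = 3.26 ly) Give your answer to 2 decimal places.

d = 2240 ly / 3.26 = 687.1 pc
5 log₁₀(d/10 pc) = 5 log₁₀(687.1) − 5 = 9.185
M = m − 5 log₁₀(d/10) − A = 17.7 − 9.185 − 2.4 = 6.115

M ≈ 6.11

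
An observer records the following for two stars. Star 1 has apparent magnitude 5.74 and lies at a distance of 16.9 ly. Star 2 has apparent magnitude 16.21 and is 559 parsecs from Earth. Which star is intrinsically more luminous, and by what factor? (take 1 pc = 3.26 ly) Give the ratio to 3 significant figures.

Star 1 is more luminous, by a factor of 1.33.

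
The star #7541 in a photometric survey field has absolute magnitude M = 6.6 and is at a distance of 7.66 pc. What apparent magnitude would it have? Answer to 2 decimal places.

m ≈ 6.02

m = M + 5 log₁₀ d − 5 = 6.6 + 5·0.8842 − 5 = 6.021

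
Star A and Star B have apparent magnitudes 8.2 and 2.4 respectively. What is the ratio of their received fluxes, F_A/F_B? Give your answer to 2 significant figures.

F_A/F_B ≈ 4.8×10^-3

Magnitude difference = 5.8
Flux ratio = 10^(−0.4 Δm) = 10^(−0.4 × 5.8) = 10^-2.320 = 4.786×10^-3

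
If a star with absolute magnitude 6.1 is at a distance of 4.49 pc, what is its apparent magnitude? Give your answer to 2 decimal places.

m = M + 5 log₁₀ d − 5 = 6.1 + 5·0.6522 − 5 = 4.361

m ≈ 4.36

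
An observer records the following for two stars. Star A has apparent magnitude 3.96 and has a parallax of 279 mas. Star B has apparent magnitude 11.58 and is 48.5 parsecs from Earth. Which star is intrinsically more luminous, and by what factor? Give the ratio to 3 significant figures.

Star A is more luminous, by a factor of 6.10.

Star A: p = 279 mas = 0.279″ → d = 1/p = 3.584 pc
Star A: M = m − 5 log₁₀ d + 5 = 3.96 − 5·0.5544 + 5 = 6.188
Star B: M = m − 5 log₁₀ d + 5 = 11.58 − 5·1.6857 + 5 = 8.151
ΔM = M_A − M_B = 6.188 − (8.151) = -1.963; smaller M is more luminous → Star A.
L ratio = 10^(0.4 |ΔM|) = 10^0.785 = 6.100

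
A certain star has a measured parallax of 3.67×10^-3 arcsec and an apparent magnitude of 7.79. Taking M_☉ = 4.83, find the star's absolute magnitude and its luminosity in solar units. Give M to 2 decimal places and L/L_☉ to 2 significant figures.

d = 1/p = 1/3.67×10^-3″ = 272.5 pc
M = m − 5 log₁₀ d + 5 = 7.79 − 5·2.4353 + 5 = 0.613
M − M_☉ = 0.613 − 4.83 = -4.217
L/L_☉ = 10^(−0.4 × -4.217) = 48.60

M ≈ 0.61; L/L_☉ ≈ 49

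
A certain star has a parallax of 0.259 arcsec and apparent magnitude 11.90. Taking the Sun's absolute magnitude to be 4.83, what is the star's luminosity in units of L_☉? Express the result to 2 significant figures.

d = 1/p = 1/0.259″ = 3.861 pc
M = m − 5 log₁₀ d + 5 = 11.90 − 5·0.5867 + 5 = 13.966
M − M_☉ = 13.966 − 4.83 = 9.136
L/L_☉ = 10^(−0.4 × 9.136) = 2.215×10^-4

L/L_☉ ≈ 2.2×10^-4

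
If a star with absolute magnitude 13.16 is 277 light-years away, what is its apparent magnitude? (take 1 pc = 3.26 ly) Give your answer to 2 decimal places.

m ≈ 17.81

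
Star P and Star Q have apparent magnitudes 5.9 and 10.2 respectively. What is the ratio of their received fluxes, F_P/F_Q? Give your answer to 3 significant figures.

F_P/F_Q ≈ 52.5

Magnitude difference = -4.3
Flux ratio = 10^(−0.4 Δm) = 10^(−0.4 × -4.3) = 10^1.720 = 52.48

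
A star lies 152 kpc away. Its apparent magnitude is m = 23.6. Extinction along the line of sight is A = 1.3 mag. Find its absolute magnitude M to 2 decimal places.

M ≈ 1.39

d = 152 kpc = 152000 pc
5 log₁₀(d/10 pc) = 5 log₁₀(152000) − 5 = 20.909
M = m − 5 log₁₀(d/10) − A = 23.6 − 20.909 − 1.3 = 1.391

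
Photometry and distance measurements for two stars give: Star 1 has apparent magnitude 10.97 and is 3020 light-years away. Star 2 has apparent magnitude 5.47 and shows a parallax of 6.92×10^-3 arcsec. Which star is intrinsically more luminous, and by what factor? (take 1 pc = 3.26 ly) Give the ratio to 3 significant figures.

Star 1: d = 3020 ly / 3.26 = 926.4 pc
Star 1: M = m − 5 log₁₀ d + 5 = 10.97 − 5·2.9668 + 5 = 1.136
Star 2: d = 1/p = 1/6.92×10^-3″ = 144.5 pc
Star 2: M = m − 5 log₁₀ d + 5 = 5.47 − 5·2.1599 + 5 = -0.329
ΔM = M_1 − M_2 = 1.136 − (-0.329) = 1.466; smaller M is more luminous → Star 2.
L ratio = 10^(0.4 |ΔM|) = 10^0.586 = 3.857

Star 2 is more luminous, by a factor of 3.86.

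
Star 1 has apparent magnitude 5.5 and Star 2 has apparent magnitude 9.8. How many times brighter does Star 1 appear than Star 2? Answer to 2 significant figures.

52

Δm = 5.5 − (9.8) = -4.3
Flux ratio = 10^(−0.4 Δm) = 10^(−0.4 × -4.3) = 10^1.720 = 52.48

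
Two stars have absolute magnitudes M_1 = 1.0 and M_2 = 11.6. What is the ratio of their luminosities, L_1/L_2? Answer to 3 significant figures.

L_1/L_2 ≈ 17400

ΔM = M_1 − M_2 = -10.6
L_1/L_2 = 10^(−0.4 ΔM) = 10^4.240 = 17380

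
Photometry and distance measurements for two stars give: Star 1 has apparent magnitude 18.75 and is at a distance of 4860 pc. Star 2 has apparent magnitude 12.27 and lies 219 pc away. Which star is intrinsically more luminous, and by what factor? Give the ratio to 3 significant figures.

Star 1 is more luminous, by a factor of 1.26.

Star 1: M = m − 5 log₁₀ d + 5 = 18.75 − 5·3.6866 + 5 = 5.317
Star 2: M = m − 5 log₁₀ d + 5 = 12.27 − 5·2.3404 + 5 = 5.568
ΔM = M_1 − M_2 = 5.317 − (5.568) = -0.251; smaller M is more luminous → Star 1.
L ratio = 10^(0.4 |ΔM|) = 10^0.100 = 1.260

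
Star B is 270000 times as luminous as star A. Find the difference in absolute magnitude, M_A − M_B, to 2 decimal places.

Pogson: ΔM = −2.5 log₁₀(ratio) = −2.5 log₁₀(270000) = −2.5 × 5.4314 = -13.578
Star B is brighter so has the smaller magnitude: M_A − M_B is positive.

M_A − M_B ≈ 13.58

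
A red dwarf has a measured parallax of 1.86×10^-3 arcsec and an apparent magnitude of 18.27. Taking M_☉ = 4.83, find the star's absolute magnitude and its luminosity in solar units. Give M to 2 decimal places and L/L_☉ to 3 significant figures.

d = 1/p = 1/1.86×10^-3″ = 537.6 pc
M = m − 5 log₁₀ d + 5 = 18.27 − 5·2.7305 + 5 = 9.618
M − M_☉ = 9.618 − 4.83 = 4.788
L/L_☉ = 10^(−0.4 × 4.788) = 0.01216

M ≈ 9.62; L/L_☉ ≈ 0.0122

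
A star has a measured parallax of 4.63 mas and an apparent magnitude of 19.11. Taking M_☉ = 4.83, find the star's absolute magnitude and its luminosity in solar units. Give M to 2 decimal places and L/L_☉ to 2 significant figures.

d = 1/p = 1000/4.63 mas = 216.0 pc
M = m − 5 log₁₀ d + 5 = 19.11 − 5·2.3344 + 5 = 12.438
M − M_☉ = 12.438 − 4.83 = 7.608
L/L_☉ = 10^(−0.4 × 7.608) = 9.054×10^-4

M ≈ 12.44; L/L_☉ ≈ 9.1×10^-4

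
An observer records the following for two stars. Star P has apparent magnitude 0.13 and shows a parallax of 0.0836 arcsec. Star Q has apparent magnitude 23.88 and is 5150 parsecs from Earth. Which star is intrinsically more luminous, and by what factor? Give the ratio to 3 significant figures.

Star P: d = 1/p = 1/0.0836″ = 11.96 pc
Star P: M = m − 5 log₁₀ d + 5 = 0.13 − 5·1.0778 + 5 = -0.259
Star Q: M = m − 5 log₁₀ d + 5 = 23.88 − 5·3.7118 + 5 = 10.321
ΔM = M_P − M_Q = -0.259 − (10.321) = -10.580; smaller M is more luminous → Star P.
L ratio = 10^(0.4 |ΔM|) = 10^4.232 = 17060

Star P is more luminous, by a factor of 17100.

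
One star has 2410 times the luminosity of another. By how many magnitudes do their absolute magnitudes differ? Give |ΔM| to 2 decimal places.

|ΔM| ≈ 8.46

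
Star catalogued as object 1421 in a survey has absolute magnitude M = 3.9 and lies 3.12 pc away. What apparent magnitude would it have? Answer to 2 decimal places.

m ≈ 1.37

m = M + 5 log₁₀ d − 5 = 3.9 + 5·0.4942 − 5 = 1.371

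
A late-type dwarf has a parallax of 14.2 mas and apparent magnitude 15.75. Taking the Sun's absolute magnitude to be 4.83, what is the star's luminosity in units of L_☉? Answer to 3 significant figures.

d = 1/p = 1000/14.2 mas = 70.42 pc
M = m − 5 log₁₀ d + 5 = 15.75 − 5·1.8477 + 5 = 11.511
M − M_☉ = 11.511 − 4.83 = 6.681
L/L_☉ = 10^(−0.4 × 6.681) = 2.125×10^-3

L/L_☉ ≈ 2.13×10^-3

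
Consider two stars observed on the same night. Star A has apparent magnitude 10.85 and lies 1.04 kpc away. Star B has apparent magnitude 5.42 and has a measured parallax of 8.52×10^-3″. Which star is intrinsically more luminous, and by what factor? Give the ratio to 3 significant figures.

Star A: d = 1.04 kpc = 1040 pc
Star A: M = m − 5 log₁₀ d + 5 = 10.85 − 5·3.0170 + 5 = 0.765
Star B: d = 1/p = 1/8.52×10^-3″ = 117.4 pc
Star B: M = m − 5 log₁₀ d + 5 = 5.42 − 5·2.0696 + 5 = 0.072
ΔM = M_A − M_B = 0.765 − (0.072) = 0.693; smaller M is more luminous → Star B.
L ratio = 10^(0.4 |ΔM|) = 10^0.277 = 1.893

Star B is more luminous, by a factor of 1.89.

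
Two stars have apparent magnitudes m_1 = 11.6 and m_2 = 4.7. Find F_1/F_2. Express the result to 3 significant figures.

F_1/F_2 ≈ 1.74×10^-3

Δm = 11.6 − (4.7) = 6.9
Flux ratio = 10^(−0.4 Δm) = 10^(−0.4 × 6.9) = 10^-2.760 = 1.738×10^-3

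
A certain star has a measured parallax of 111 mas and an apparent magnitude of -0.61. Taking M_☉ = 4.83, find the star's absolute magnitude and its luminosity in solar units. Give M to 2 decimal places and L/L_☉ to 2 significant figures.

M ≈ -0.38; L/L_☉ ≈ 120

d = 1/p = 1000/111 mas = 9.009 pc
M = m − 5 log₁₀ d + 5 = -0.61 − 5·0.9547 + 5 = -0.383
M − M_☉ = -0.383 − 4.83 = -5.213
L/L_☉ = 10^(−0.4 × -5.213) = 121.7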